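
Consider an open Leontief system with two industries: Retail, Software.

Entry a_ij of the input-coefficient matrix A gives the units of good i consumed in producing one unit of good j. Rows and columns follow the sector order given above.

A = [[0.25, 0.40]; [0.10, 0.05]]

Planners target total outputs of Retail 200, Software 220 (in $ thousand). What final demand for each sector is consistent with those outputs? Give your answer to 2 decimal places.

d_1 = 62.00, d_2 = 189.00

I − A =
  [   0.75    -0.40]
  [  -0.10     0.95]
d = (I − A) x:
  d_1 = (+0.75)·200 + (-0.40)·220 = 62.00
  d_2 = (-0.10)·200 + (+0.95)·220 = 189.00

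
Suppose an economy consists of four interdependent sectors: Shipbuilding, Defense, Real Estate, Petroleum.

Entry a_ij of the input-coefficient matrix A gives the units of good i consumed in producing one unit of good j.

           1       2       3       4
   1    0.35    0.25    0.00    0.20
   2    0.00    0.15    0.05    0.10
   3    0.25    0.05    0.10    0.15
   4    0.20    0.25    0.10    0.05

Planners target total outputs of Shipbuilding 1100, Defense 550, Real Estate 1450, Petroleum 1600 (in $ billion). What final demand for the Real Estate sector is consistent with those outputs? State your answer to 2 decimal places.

I − A =
  [   0.65    -0.25     0.00    -0.20]
  [   0.00     0.85    -0.05    -0.10]
  [  -0.25    -0.05     0.90    -0.15]
  [  -0.20    -0.25    -0.10     0.95]
d = (I − A) x:
  d_1 = (+0.65)·1100 + (-0.25)·550 + (+0.00)·1450 + (-0.20)·1600 = 257.50
  d_2 = (+0.00)·1100 + (+0.85)·550 + (-0.05)·1450 + (-0.10)·1600 = 235.00
  d_3 = (-0.25)·1100 + (-0.05)·550 + (+0.90)·1450 + (-0.15)·1600 = 762.50
  d_4 = (-0.20)·1100 + (-0.25)·550 + (-0.10)·1450 + (+0.95)·1600 = 1017.50

d_3 = 762.50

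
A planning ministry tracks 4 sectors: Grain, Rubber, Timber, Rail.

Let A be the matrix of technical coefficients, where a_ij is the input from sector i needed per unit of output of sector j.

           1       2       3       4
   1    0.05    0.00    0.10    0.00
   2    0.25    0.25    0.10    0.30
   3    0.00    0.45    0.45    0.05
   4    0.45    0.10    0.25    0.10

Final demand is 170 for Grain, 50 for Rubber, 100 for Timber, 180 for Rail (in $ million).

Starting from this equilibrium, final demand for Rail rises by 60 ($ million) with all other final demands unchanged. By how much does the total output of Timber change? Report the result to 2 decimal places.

I − A =
  [   0.95     0.00    -0.10     0.00]
  [  -0.25     0.75    -0.10    -0.30]
  [   0.00    -0.45     0.55    -0.05]
  [  -0.45    -0.10    -0.25     0.90]
Compute the cofactors C_ij = (−1)^(i+j)·(3×3 minor ij) of I−A; the adjugate is their transpose:
adj(I−A) = Cᵀ =
  [ 0.270625   0.041000   0.064500   0.017250]
  [ 0.197125   0.456125   0.192750   0.162750]
  [ 0.180125   0.389500   0.612750   0.163875]
  [ 0.207250   0.179375   0.223875   0.337875]
det(I−A) = Σ_j (I−A)_1j·C_1j = (0.95)(0.270625) + (0.00)(0.197125) + (-0.10)(0.180125) + (0.00)(0.207250) = 0.23908125
(I − A)⁻¹ = adj(I−A) / det(I−A) ≈
  [   1.1319     0.1715     0.2698     0.0722]
  [   0.8245     1.9078     0.8062     0.6807]
  [   0.7534     1.6292     2.5629     0.6854]
  [   0.8669     0.7503     0.9364     1.4132]
Δx = (I − A)⁻¹ Δd with Δd having +60 in the Rail component and 0 elsewhere.
So Δx_3 = L_34 · (+60), where L_34 = adj(I−A)_34 / det(I−A) = 0.163875 / 0.23908125.
Δx_3 = 0.163875 × (+60) / 0.23908125 = 9.8325 / 0.23908125 ≈ 41.13.

Δx_3 = 41.13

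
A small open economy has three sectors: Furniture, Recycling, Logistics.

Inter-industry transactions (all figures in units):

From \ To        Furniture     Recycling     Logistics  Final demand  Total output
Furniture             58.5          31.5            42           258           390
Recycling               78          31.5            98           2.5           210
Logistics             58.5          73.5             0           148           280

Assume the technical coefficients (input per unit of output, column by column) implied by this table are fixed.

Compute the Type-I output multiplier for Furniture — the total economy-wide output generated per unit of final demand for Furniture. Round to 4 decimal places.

Technical coefficients a_ij = z_ij / X_j:
  a_11 = 58.5/390 = 0.15, a_21 = 78/390 = 0.20, a_31 = 58.5/390 = 0.15
  a_12 = 31.5/210 = 0.15, a_22 = 31.5/210 = 0.15, a_32 = 73.5/210 = 0.35
  a_13 = 42/280 = 0.15, a_23 = 98/280 = 0.35, a_33 = 0/280 = 0.00
I − A =
  [   0.85    -0.15    -0.15]
  [  -0.20     0.85    -0.35]
  [  -0.15    -0.35     1.00]
Cofactors of I−A, C_ij = (−1)^(i+j)·(minor ij) (rows/columns in the sector order above):
  C_11 = (0.85)(1.00) − (-0.35)(-0.35) = 0.7275
  C_12 = −[(-0.20)(1.00) − (-0.35)(-0.15)] = 0.2525
  C_13 = (-0.20)(-0.35) − (0.85)(-0.15) = 0.1975
  C_21 = −[(-0.15)(1.00) − (-0.15)(-0.35)] = 0.2025
  C_22 = (0.85)(1.00) − (-0.15)(-0.15) = 0.8275
  C_23 = −[(0.85)(-0.35) − (-0.15)(-0.15)] = 0.3200
  C_31 = (-0.15)(-0.35) − (-0.15)(0.85) = 0.1800
  C_32 = −[(0.85)(-0.35) − (-0.15)(-0.20)] = 0.3275
  C_33 = (0.85)(0.85) − (-0.15)(-0.20) = 0.6925
det(I−A) = Σ_j (I−A)_1j·C_1j = (0.85)(0.7275) + (-0.15)(0.2525) + (-0.15)(0.1975) = 0.550875
adj(I−A) = Cᵀ =
  [ 0.7275   0.2025   0.1800]
  [ 0.2525   0.8275   0.3275]
  [ 0.1975   0.3200   0.6925]
(I − A)⁻¹ = adj(I−A) / det(I−A) ≈
  [   1.32063     0.36760     0.32675]
  [   0.45836     1.50216     0.59451]
  [   0.35852     0.58089     1.25709]
The output multiplier for sector j is the column-j sum of the Leontief inverse (I − A)⁻¹ = adj(I−A) / det(I−A).
Column 1 of adj(I−A): (0.7275, 0.2525, 0.1975); det(I−A) = 0.550875.
m_1 = (0.7275 + 0.2525 + 0.1975) / 0.550875 = 1.1775 / 0.550875 ≈ 2.1375.

m_1 = 2.1375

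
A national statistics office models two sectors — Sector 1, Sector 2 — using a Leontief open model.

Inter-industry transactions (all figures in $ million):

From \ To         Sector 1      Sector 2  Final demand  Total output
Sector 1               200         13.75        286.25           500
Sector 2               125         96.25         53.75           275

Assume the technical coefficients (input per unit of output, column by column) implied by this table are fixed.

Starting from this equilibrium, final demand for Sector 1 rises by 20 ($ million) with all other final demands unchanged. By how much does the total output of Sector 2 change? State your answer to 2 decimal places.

Technical coefficients a_ij = z_ij / X_j:
  a_11 = 200/500 = 0.40, a_21 = 125/500 = 0.25
  a_12 = 13.75/275 = 0.05, a_22 = 96.25/275 = 0.35
I − A =
  [   0.60    -0.05]
  [  -0.25     0.65]
det(I−A) = (0.60)(0.65) − (-0.05)(-0.25) = 0.3775
adj(I−A) = [[0.65, 0.05], [0.25, 0.60]]
(I − A)⁻¹ = adj(I−A) / det(I−A) ≈
  [   1.7219     0.1325]
  [   0.6623     1.5894]
Δx = (I − A)⁻¹ Δd with Δd having +20 in the Sector 1 component and 0 elsewhere.
So Δx_2 = L_21 · (+20), where L_21 = adj(I−A)_21 / det(I−A) = 0.25 / 0.3775.
Δx_2 = 0.25 × (+20) / 0.3775 = 5.00 / 0.3775 ≈ 13.25.

Δx_2 = 13.25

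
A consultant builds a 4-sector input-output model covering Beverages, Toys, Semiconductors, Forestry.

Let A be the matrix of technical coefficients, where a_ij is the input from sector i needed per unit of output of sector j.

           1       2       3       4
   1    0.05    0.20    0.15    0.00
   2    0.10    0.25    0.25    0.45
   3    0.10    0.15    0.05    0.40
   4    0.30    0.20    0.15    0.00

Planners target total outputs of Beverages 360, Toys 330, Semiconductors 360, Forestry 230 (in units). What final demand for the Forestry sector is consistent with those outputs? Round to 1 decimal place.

I − A =
  [   0.95    -0.20    -0.15     0.00]
  [  -0.10     0.75    -0.25    -0.45]
  [  -0.10    -0.15     0.95    -0.40]
  [  -0.30    -0.20    -0.15     1.00]
d = (I − A) x:
  d_1 = (+0.95)·360 + (-0.20)·330 + (-0.15)·360 + (+0.00)·230 = 222.0
  d_2 = (-0.10)·360 + (+0.75)·330 + (-0.25)·360 + (-0.45)·230 = 18.0
  d_3 = (-0.10)·360 + (-0.15)·330 + (+0.95)·360 + (-0.40)·230 = 164.5
  d_4 = (-0.30)·360 + (-0.20)·330 + (-0.15)·360 + (+1.00)·230 = 2.0

d_4 = 2.0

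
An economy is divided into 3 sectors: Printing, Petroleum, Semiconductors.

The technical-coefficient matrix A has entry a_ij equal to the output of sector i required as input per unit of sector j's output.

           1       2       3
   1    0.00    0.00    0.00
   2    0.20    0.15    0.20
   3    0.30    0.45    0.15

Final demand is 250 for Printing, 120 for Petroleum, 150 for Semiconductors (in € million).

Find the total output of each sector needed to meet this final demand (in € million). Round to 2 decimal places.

x_1 = 250.00, x_2 = 299.60, x_3 = 423.32

I − A =
  [   1.00     0.00     0.00]
  [  -0.20     0.85    -0.20]
  [  -0.30    -0.45     0.85]
Cofactors of I−A, C_ij = (−1)^(i+j)·(minor ij) (rows/columns in the sector order above):
  C_11 = (0.85)(0.85) − (-0.20)(-0.45) = 0.6325
  C_12 = −[(-0.20)(0.85) − (-0.20)(-0.30)] = 0.2300
  C_13 = (-0.20)(-0.45) − (0.85)(-0.30) = 0.3450
  C_21 = −[(0.00)(0.85) − (0.00)(-0.45)] = 0.0000
  C_22 = (1.00)(0.85) − (0.00)(-0.30) = 0.8500
  C_23 = −[(1.00)(-0.45) − (0.00)(-0.30)] = 0.4500
  C_31 = (0.00)(-0.20) − (0.00)(0.85) = 0.0000
  C_32 = −[(1.00)(-0.20) − (0.00)(-0.20)] = 0.2000
  C_33 = (1.00)(0.85) − (0.00)(-0.20) = 0.8500
det(I−A) = Σ_j (I−A)_1j·C_1j = (1.00)(0.6325) + (0.00)(0.2300) + (0.00)(0.3450) = 0.6325
adj(I−A) = Cᵀ =
  [ 0.6325   0.0000   0.0000]
  [ 0.2300   0.8500   0.2000]
  [ 0.3450   0.4500   0.8500]
(I − A)⁻¹ = adj(I−A) / det(I−A) ≈
  [   1.0000     0.0000     0.0000]
  [   0.3636     1.3439     0.3162]
  [   0.5455     0.7115     1.3439]
x = (I − A)⁻¹ d = adj(I−A)·d / det(I−A), with det(I−A) = 0.6325:
  x_1 = (0.6325·250 + 0.0000·120 + 0.0000·150) / 0.6325 = 158.125 / 0.6325 = 250.00
  x_2 = (0.2300·250 + 0.8500·120 + 0.2000·150) / 0.6325 = 189.50 / 0.6325 ≈ 299.60
  x_3 = (0.3450·250 + 0.4500·120 + 0.8500·150) / 0.6325 = 267.75 / 0.6325 ≈ 423.32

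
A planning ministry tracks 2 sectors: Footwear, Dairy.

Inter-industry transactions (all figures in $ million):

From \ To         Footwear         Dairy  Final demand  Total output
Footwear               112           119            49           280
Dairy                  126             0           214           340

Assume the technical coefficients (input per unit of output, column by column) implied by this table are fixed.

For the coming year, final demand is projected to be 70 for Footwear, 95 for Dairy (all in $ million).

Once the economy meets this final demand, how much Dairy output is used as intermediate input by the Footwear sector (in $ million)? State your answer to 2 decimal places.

z_DF = 105.00

Technical coefficients a_ij = z_ij / X_j:
  a_FF = 112/280 = 0.40, a_DF = 126/280 = 0.45
  a_FD = 119/340 = 0.35, a_DD = 0/340 = 0.00
I − A =
  [   0.60    -0.35]
  [  -0.45     1.00]
det(I−A) = (0.60)(1.00) − (-0.35)(-0.45) = 0.4425
adj(I−A) = [[1.00, 0.35], [0.45, 0.60]]
(I − A)⁻¹ = adj(I−A) / det(I−A) ≈
  [   2.2599     0.7910]
  [   1.0169     1.3559]
First solve x = (I − A)⁻¹ d = adj(I−A)·d / det(I−A); in particular x_F = (1.00·70 + 0.35·95) / 0.4425 = 103.25 / 0.4425 ≈ 233.3333.
Intermediate flow from D to F: z_DF = a_DF · x_F = 0.45 × 103.25 / 0.4425 = 46.4625 / 0.4425 = 105.00.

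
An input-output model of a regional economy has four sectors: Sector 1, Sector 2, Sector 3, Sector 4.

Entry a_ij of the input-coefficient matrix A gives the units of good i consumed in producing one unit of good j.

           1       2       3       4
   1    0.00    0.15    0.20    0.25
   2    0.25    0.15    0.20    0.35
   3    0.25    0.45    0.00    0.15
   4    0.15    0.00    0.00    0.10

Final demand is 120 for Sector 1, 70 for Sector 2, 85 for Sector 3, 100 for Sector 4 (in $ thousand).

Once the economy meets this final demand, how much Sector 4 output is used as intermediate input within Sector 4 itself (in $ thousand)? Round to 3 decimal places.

I − A =
  [   1.00    -0.15    -0.20    -0.25]
  [  -0.25     0.85    -0.20    -0.35]
  [  -0.25    -0.45     1.00    -0.15]
  [  -0.15     0.00     0.00     0.90]
Compute the cofactors C_ij = (−1)^(i+j)·(3×3 minor ij) of I−A; the adjugate is their transpose:
adj(I−A) = Cᵀ =
  [ 0.68400   0.21600   0.18000   0.30400]
  [ 0.32700   0.81300   0.22800   0.44500]
  [ 0.33525   0.42525   0.69150   0.37375]
  [ 0.11400   0.03600   0.03000   0.65000]
det(I−A) = Σ_j (I−A)_1j·C_1j = (1.00)(0.68400) + (-0.15)(0.32700) + (-0.20)(0.33525) + (-0.25)(0.11400) = 0.5394
(I − A)⁻¹ = adj(I−A) / det(I−A) ≈
  [   1.2681     0.4004     0.3337     0.5636]
  [   0.6062     1.5072     0.4227     0.8250]
  [   0.6215     0.7884     1.2820     0.6929]
  [   0.2113     0.0667     0.0556     1.2050]
First solve x = (I − A)⁻¹ d = adj(I−A)·d / det(I−A); in particular x_4 = (0.11400·120 + 0.03600·70 + 0.03000·85 + 0.65000·100) / 0.5394 = 83.75 / 0.5394 ≈ 155.26511.
Intermediate flow from 4 to 4: z_44 = a_44 · x_4 = 0.10 × 83.75 / 0.5394 = 8.375 / 0.5394 ≈ 15.527.

z_44 = 15.527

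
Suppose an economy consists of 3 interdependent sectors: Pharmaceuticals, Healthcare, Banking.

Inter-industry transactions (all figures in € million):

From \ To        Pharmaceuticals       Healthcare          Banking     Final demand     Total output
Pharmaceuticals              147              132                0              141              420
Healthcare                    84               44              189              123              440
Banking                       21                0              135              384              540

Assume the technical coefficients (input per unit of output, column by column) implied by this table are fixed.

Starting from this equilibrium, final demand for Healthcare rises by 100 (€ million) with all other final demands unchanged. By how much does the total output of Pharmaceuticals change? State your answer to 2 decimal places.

Technical coefficients a_ij = z_ij / X_j:
  a_PP = 147/420 = 0.35, a_HP = 84/420 = 0.20, a_BP = 21/420 = 0.05
  a_PH = 132/440 = 0.30, a_HH = 44/440 = 0.10, a_BH = 0/440 = 0.00
  a_PB = 0/540 = 0.00, a_HB = 189/540 = 0.35, a_BB = 135/540 = 0.25
I − A =
  [   0.65    -0.30     0.00]
  [  -0.20     0.90    -0.35]
  [  -0.05     0.00     0.75]
Cofactors of I−A, C_ij = (−1)^(i+j)·(minor ij) (rows/columns in the sector order above):
  C_11 = (0.90)(0.75) − (-0.35)(0.00) = 0.6750
  C_12 = −[(-0.20)(0.75) − (-0.35)(-0.05)] = 0.1675
  C_13 = (-0.20)(0.00) − (0.90)(-0.05) = 0.0450
  C_21 = −[(-0.30)(0.75) − (0.00)(0.00)] = 0.2250
  C_22 = (0.65)(0.75) − (0.00)(-0.05) = 0.4875
  C_23 = −[(0.65)(0.00) − (-0.30)(-0.05)] = 0.0150
  C_31 = (-0.30)(-0.35) − (0.00)(0.90) = 0.1050
  C_32 = −[(0.65)(-0.35) − (0.00)(-0.20)] = 0.2275
  C_33 = (0.65)(0.90) − (-0.30)(-0.20) = 0.5250
det(I−A) = Σ_j (I−A)_1j·C_1j = (0.65)(0.6750) + (-0.30)(0.1675) + (0.00)(0.0450) = 0.3885
adj(I−A) = Cᵀ =
  [ 0.6750   0.2250   0.1050]
  [ 0.1675   0.4875   0.2275]
  [ 0.0450   0.0150   0.5250]
(I − A)⁻¹ = adj(I−A) / det(I−A) ≈
  [   1.7375     0.5792     0.2703]
  [   0.4311     1.2548     0.5856]
  [   0.1158     0.0386     1.3514]
Δx = (I − A)⁻¹ Δd with Δd having +100 in the Healthcare component and 0 elsewhere.
So Δx_P = L_PH · (+100), where L_PH = adj(I−A)_PH / det(I−A) = 0.2250 / 0.3885.
Δx_P = 0.2250 × (+100) / 0.3885 = 22.50 / 0.3885 ≈ 57.92.

Δx_P = 57.92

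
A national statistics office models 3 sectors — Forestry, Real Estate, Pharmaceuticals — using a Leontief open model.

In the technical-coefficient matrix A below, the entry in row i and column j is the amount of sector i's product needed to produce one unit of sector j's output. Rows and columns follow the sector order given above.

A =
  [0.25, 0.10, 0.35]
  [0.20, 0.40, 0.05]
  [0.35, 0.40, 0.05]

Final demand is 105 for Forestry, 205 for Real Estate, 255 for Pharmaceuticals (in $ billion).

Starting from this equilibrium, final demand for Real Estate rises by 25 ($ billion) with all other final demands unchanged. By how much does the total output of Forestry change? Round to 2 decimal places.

I − A =
  [   0.75    -0.10    -0.35]
  [  -0.20     0.60    -0.05]
  [  -0.35    -0.40     0.95]
Cofactors of I−A, C_ij = (−1)^(i+j)·(minor ij) (rows/columns in the sector order above):
  C_11 = (0.60)(0.95) − (-0.05)(-0.40) = 0.5500
  C_12 = −[(-0.20)(0.95) − (-0.05)(-0.35)] = 0.2075
  C_13 = (-0.20)(-0.40) − (0.60)(-0.35) = 0.2900
  C_21 = −[(-0.10)(0.95) − (-0.35)(-0.40)] = 0.2350
  C_22 = (0.75)(0.95) − (-0.35)(-0.35) = 0.5900
  C_23 = −[(0.75)(-0.40) − (-0.10)(-0.35)] = 0.3350
  C_31 = (-0.10)(-0.05) − (-0.35)(0.60) = 0.2150
  C_32 = −[(0.75)(-0.05) − (-0.35)(-0.20)] = 0.1075
  C_33 = (0.75)(0.60) − (-0.10)(-0.20) = 0.4300
det(I−A) = Σ_j (I−A)_1j·C_1j = (0.75)(0.5500) + (-0.10)(0.2075) + (-0.35)(0.2900) = 0.29025
adj(I−A) = Cᵀ =
  [ 0.5500   0.2350   0.2150]
  [ 0.2075   0.5900   0.1075]
  [ 0.2900   0.3350   0.4300]
(I − A)⁻¹ = adj(I−A) / det(I−A) ≈
  [   1.8949     0.8096     0.7407]
  [   0.7149     2.0327     0.3704]
  [   0.9991     1.1542     1.4815]
Δx = (I − A)⁻¹ Δd with Δd having +25 in the Real Estate component and 0 elsewhere.
So Δx_F = L_FR · (+25), where L_FR = adj(I−A)_FR / det(I−A) = 0.2350 / 0.29025.
Δx_F = 0.2350 × (+25) / 0.29025 = 5.875 / 0.29025 ≈ 20.24.

Δx_F = 20.24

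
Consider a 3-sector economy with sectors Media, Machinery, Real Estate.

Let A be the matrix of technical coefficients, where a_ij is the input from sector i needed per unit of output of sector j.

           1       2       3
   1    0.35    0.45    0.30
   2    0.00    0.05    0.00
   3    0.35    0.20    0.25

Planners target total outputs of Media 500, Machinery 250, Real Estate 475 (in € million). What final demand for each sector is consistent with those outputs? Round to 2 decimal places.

I − A =
  [   0.65    -0.45    -0.30]
  [   0.00     0.95     0.00]
  [  -0.35    -0.20     0.75]
d = (I − A) x:
  d_1 = (+0.65)·500 + (-0.45)·250 + (-0.30)·475 = 70.00
  d_2 = (+0.00)·500 + (+0.95)·250 + (+0.00)·475 = 237.50
  d_3 = (-0.35)·500 + (-0.20)·250 + (+0.75)·475 = 131.25

d_1 = 70.00, d_2 = 237.50, d_3 = 131.25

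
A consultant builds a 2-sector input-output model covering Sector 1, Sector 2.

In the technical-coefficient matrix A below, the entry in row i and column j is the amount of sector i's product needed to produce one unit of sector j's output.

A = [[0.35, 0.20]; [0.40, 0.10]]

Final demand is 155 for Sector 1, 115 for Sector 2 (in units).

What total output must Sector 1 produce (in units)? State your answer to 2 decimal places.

I − A =
  [   0.65    -0.20]
  [  -0.40     0.90]
det(I−A) = (0.65)(0.90) − (-0.20)(-0.40) = 0.5050
adj(I−A) = [[0.90, 0.20], [0.40, 0.65]]
(I − A)⁻¹ = adj(I−A) / det(I−A) ≈
  [   1.7822     0.3960]
  [   0.7921     1.2871]
x = (I − A)⁻¹ d = adj(I−A)·d / det(I−A), with det(I−A) = 0.5050:
  x_1 = (0.90·155 + 0.20·115) / 0.5050 = 162.50 / 0.5050 ≈ 321.78
  x_2 = (0.40·155 + 0.65·115) / 0.5050 = 136.75 / 0.5050 ≈ 270.79

x_1 = 321.78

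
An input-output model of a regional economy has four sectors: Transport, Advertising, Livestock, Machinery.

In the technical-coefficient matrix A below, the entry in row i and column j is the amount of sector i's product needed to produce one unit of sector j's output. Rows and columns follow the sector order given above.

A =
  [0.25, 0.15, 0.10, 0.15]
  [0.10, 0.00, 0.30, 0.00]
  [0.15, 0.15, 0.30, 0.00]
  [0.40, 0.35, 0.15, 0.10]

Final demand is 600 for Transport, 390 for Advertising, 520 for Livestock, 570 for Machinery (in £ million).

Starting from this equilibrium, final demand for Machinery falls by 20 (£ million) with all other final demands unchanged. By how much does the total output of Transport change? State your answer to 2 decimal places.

Δx_1 = -5.42

I − A =
  [   0.75    -0.15    -0.10    -0.15]
  [  -0.10     1.00    -0.30     0.00]
  [  -0.15    -0.15     0.70     0.00]
  [  -0.40    -0.35    -0.15     0.90]
Compute the cofactors C_ij = (−1)^(i+j)·(3×3 minor ij) of I−A; the adjugate is their transpose:
adj(I−A) = Cᵀ =
  [ 0.589500   0.148125   0.168750   0.098250]
  [ 0.103500   0.413625   0.195750   0.017250]
  [ 0.148500   0.120375   0.596250   0.024750]
  [ 0.327000   0.246750   0.250500   0.457500]
det(I−A) = Σ_j (I−A)_1j·C_1j = (0.75)(0.589500) + (-0.15)(0.103500) + (-0.10)(0.148500) + (-0.15)(0.327000) = 0.3627
(I − A)⁻¹ = adj(I−A) / det(I−A) ≈
  [   1.6253     0.4084     0.4653     0.2709]
  [   0.2854     1.1404     0.5397     0.0476]
  [   0.4094     0.3319     1.6439     0.0682]
  [   0.9016     0.6803     0.6907     1.2614]
Δx = (I − A)⁻¹ Δd with Δd having -20 in the Machinery component and 0 elsewhere.
So Δx_1 = L_14 · (-20), where L_14 = adj(I−A)_14 / det(I−A) = 0.098250 / 0.3627.
Δx_1 = 0.098250 × (-20) / 0.3627 = -1.965 / 0.3627 ≈ -5.42.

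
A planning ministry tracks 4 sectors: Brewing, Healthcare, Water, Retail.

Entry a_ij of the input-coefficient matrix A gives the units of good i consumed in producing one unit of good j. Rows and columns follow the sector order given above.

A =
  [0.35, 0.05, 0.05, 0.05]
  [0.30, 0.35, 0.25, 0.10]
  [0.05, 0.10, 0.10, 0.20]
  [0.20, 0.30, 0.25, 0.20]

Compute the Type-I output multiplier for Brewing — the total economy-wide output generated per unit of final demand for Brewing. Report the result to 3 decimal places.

I − A =
  [   0.65    -0.05    -0.05    -0.05]
  [  -0.30     0.65    -0.25    -0.10]
  [  -0.05    -0.10     0.90    -0.20]
  [  -0.20    -0.30    -0.25     0.80]
Compute the cofactors C_ij = (−1)^(i+j)·(3×3 minor ij) of I−A; the adjugate is their transpose:
adj(I−A) = Cᵀ =
  [ 0.371000   0.055250   0.047625   0.042000]
  [ 0.240250   0.421875   0.160500   0.107875]
  [ 0.094500   0.094750   0.294500   0.091375]
  [ 0.212375   0.201625   0.164125   0.346750]
det(I−A) = Σ_j (I−A)_1j·C_1j = (0.65)(0.371000) + (-0.05)(0.240250) + (-0.05)(0.094500) + (-0.05)(0.212375) = 0.21379375
(I − A)⁻¹ = adj(I−A) / det(I−A) ≈
  [   1.7353     0.2584     0.2228     0.1965]
  [   1.1237     1.9733     0.7507     0.5046]
  [   0.4420     0.4432     1.3775     0.4274]
  [   0.9934     0.9431     0.7677     1.6219]
The output multiplier for sector j is the column-j sum of the Leontief inverse (I − A)⁻¹ = adj(I−A) / det(I−A).
Column 1 of adj(I−A): (0.371000, 0.240250, 0.094500, 0.212375); det(I−A) = 0.21379375.
m_1 = (0.371000 + 0.240250 + 0.094500 + 0.212375) / 0.21379375 = 0.918125 / 0.21379375 ≈ 4.294.

m_1 = 4.294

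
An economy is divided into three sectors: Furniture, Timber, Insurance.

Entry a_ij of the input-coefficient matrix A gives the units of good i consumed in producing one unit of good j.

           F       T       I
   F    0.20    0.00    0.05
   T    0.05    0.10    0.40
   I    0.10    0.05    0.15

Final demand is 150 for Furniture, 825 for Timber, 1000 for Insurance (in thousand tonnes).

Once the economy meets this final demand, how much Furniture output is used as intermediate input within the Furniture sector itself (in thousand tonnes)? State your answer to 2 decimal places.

I − A =
  [   0.80     0.00    -0.05]
  [  -0.05     0.90    -0.40]
  [  -0.10    -0.05     0.85]
Cofactors of I−A, C_ij = (−1)^(i+j)·(minor ij) (rows/columns in the sector order above):
  C_11 = (0.90)(0.85) − (-0.40)(-0.05) = 0.7450
  C_12 = −[(-0.05)(0.85) − (-0.40)(-0.10)] = 0.0825
  C_13 = (-0.05)(-0.05) − (0.90)(-0.10) = 0.0925
  C_21 = −[(0.00)(0.85) − (-0.05)(-0.05)] = 0.0025
  C_22 = (0.80)(0.85) − (-0.05)(-0.10) = 0.6750
  C_23 = −[(0.80)(-0.05) − (0.00)(-0.10)] = 0.0400
  C_31 = (0.00)(-0.40) − (-0.05)(0.90) = 0.0450
  C_32 = −[(0.80)(-0.40) − (-0.05)(-0.05)] = 0.3225
  C_33 = (0.80)(0.90) − (0.00)(-0.05) = 0.7200
det(I−A) = Σ_j (I−A)_1j·C_1j = (0.80)(0.7450) + (0.00)(0.0825) + (-0.05)(0.0925) = 0.591375
adj(I−A) = Cᵀ =
  [ 0.7450   0.0025   0.0450]
  [ 0.0825   0.6750   0.3225]
  [ 0.0925   0.0400   0.7200]
(I − A)⁻¹ = adj(I−A) / det(I−A) ≈
  [   1.2598     0.0042     0.0761]
  [   0.1395     1.1414     0.5453]
  [   0.1564     0.0676     1.2175]
First solve x = (I − A)⁻¹ d = adj(I−A)·d / det(I−A); in particular x_F = (0.7450·150 + 0.0025·825 + 0.0450·1000) / 0.591375 = 158.8125 / 0.591375 ≈ 268.5479.
Intermediate flow from F to F: z_FF = a_FF · x_F = 0.20 × 158.8125 / 0.591375 = 31.7625 / 0.591375 ≈ 53.71.

z_FF = 53.71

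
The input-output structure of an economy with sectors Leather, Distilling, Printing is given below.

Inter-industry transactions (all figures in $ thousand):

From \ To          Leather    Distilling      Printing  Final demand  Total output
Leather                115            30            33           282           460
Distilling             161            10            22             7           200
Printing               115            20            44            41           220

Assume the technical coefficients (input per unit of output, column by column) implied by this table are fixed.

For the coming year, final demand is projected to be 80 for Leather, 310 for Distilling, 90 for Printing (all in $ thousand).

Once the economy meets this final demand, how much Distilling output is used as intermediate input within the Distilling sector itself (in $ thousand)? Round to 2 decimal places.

z_DD = 22.09

Technical coefficients a_ij = z_ij / X_j:
  a_LL = 115/460 = 0.25, a_DL = 161/460 = 0.35, a_PL = 115/460 = 0.25
  a_LD = 30/200 = 0.15, a_DD = 10/200 = 0.05, a_PD = 20/200 = 0.10
  a_LP = 33/220 = 0.15, a_DP = 22/220 = 0.10, a_PP = 44/220 = 0.20
I − A =
  [   0.75    -0.15    -0.15]
  [  -0.35     0.95    -0.10]
  [  -0.25    -0.10     0.80]
Cofactors of I−A, C_ij = (−1)^(i+j)·(minor ij) (rows/columns in the sector order above):
  C_11 = (0.95)(0.80) − (-0.10)(-0.10) = 0.7500
  C_12 = −[(-0.35)(0.80) − (-0.10)(-0.25)] = 0.3050
  C_13 = (-0.35)(-0.10) − (0.95)(-0.25) = 0.2725
  C_21 = −[(-0.15)(0.80) − (-0.15)(-0.10)] = 0.1350
  C_22 = (0.75)(0.80) − (-0.15)(-0.25) = 0.5625
  C_23 = −[(0.75)(-0.10) − (-0.15)(-0.25)] = 0.1125
  C_31 = (-0.15)(-0.10) − (-0.15)(0.95) = 0.1575
  C_32 = −[(0.75)(-0.10) − (-0.15)(-0.35)] = 0.1275
  C_33 = (0.75)(0.95) − (-0.15)(-0.35) = 0.6600
det(I−A) = Σ_j (I−A)_1j·C_1j = (0.75)(0.7500) + (-0.15)(0.3050) + (-0.15)(0.2725) = 0.475875
adj(I−A) = Cᵀ =
  [ 0.7500   0.1350   0.1575]
  [ 0.3050   0.5625   0.1275]
  [ 0.2725   0.1125   0.6600]
(I − A)⁻¹ = adj(I−A) / det(I−A) ≈
  [   1.5760     0.2837     0.3310]
  [   0.6409     1.1820     0.2679]
  [   0.5726     0.2364     1.3869]
First solve x = (I − A)⁻¹ d = adj(I−A)·d / det(I−A); in particular x_D = (0.3050·80 + 0.5625·310 + 0.1275·90) / 0.475875 = 210.25 / 0.475875 ≈ 441.8177.
Intermediate flow from D to D: z_DD = a_DD · x_D = 0.05 × 210.25 / 0.475875 = 10.5125 / 0.475875 ≈ 22.09.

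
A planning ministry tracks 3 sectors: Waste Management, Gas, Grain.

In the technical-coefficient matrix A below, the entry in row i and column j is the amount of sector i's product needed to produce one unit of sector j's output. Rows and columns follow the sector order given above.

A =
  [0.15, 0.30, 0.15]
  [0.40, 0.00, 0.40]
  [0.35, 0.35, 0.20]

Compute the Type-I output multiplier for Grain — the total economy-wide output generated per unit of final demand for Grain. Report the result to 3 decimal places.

I − A =
  [   0.85    -0.30    -0.15]
  [  -0.40     1.00    -0.40]
  [  -0.35    -0.35     0.80]
Cofactors of I−A, C_ij = (−1)^(i+j)·(minor ij) (rows/columns in the sector order above):
  C_11 = (1.00)(0.80) − (-0.40)(-0.35) = 0.6600
  C_12 = −[(-0.40)(0.80) − (-0.40)(-0.35)] = 0.4600
  C_13 = (-0.40)(-0.35) − (1.00)(-0.35) = 0.4900
  C_21 = −[(-0.30)(0.80) − (-0.15)(-0.35)] = 0.2925
  C_22 = (0.85)(0.80) − (-0.15)(-0.35) = 0.6275
  C_23 = −[(0.85)(-0.35) − (-0.30)(-0.35)] = 0.4025
  C_31 = (-0.30)(-0.40) − (-0.15)(1.00) = 0.2700
  C_32 = −[(0.85)(-0.40) − (-0.15)(-0.40)] = 0.4000
  C_33 = (0.85)(1.00) − (-0.30)(-0.40) = 0.7300
det(I−A) = Σ_j (I−A)_1j·C_1j = (0.85)(0.6600) + (-0.30)(0.4600) + (-0.15)(0.4900) = 0.3495
adj(I−A) = Cᵀ =
  [ 0.6600   0.2925   0.2700]
  [ 0.4600   0.6275   0.4000]
  [ 0.4900   0.4025   0.7300]
(I − A)⁻¹ = adj(I−A) / det(I−A) ≈
  [   1.8884     0.8369     0.7725]
  [   1.3162     1.7954     1.1445]
  [   1.4020     1.1516     2.0887]
The output multiplier for sector j is the column-j sum of the Leontief inverse (I − A)⁻¹ = adj(I−A) / det(I−A).
Column 3 of adj(I−A): (0.2700, 0.4000, 0.7300); det(I−A) = 0.3495.
m_3 = (0.2700 + 0.4000 + 0.7300) / 0.3495 = 1.40 / 0.3495 ≈ 4.006.

m_3 = 4.006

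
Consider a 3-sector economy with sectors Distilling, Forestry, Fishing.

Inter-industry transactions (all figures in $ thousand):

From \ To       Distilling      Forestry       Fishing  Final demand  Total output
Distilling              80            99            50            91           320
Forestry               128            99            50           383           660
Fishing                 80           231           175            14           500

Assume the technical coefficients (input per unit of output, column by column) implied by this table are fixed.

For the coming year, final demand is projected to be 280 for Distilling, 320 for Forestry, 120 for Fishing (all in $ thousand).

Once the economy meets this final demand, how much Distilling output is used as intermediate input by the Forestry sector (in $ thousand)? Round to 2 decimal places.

z_12 = 116.86

Technical coefficients a_ij = z_ij / X_j:
  a_11 = 80/320 = 0.25, a_21 = 128/320 = 0.40, a_31 = 80/320 = 0.25
  a_12 = 99/660 = 0.15, a_22 = 99/660 = 0.15, a_32 = 231/660 = 0.35
  a_13 = 50/500 = 0.10, a_23 = 50/500 = 0.10, a_33 = 175/500 = 0.35
I − A =
  [   0.75    -0.15    -0.10]
  [  -0.40     0.85    -0.10]
  [  -0.25    -0.35     0.65]
Cofactors of I−A, C_ij = (−1)^(i+j)·(minor ij) (rows/columns in the sector order above):
  C_11 = (0.85)(0.65) − (-0.10)(-0.35) = 0.5175
  C_12 = −[(-0.40)(0.65) − (-0.10)(-0.25)] = 0.2850
  C_13 = (-0.40)(-0.35) − (0.85)(-0.25) = 0.3525
  C_21 = −[(-0.15)(0.65) − (-0.10)(-0.35)] = 0.1325
  C_22 = (0.75)(0.65) − (-0.10)(-0.25) = 0.4625
  C_23 = −[(0.75)(-0.35) − (-0.15)(-0.25)] = 0.3000
  C_31 = (-0.15)(-0.10) − (-0.10)(0.85) = 0.1000
  C_32 = −[(0.75)(-0.10) − (-0.10)(-0.40)] = 0.1150
  C_33 = (0.75)(0.85) − (-0.15)(-0.40) = 0.5775
det(I−A) = Σ_j (I−A)_1j·C_1j = (0.75)(0.5175) + (-0.15)(0.2850) + (-0.10)(0.3525) = 0.310125
adj(I−A) = Cᵀ =
  [ 0.5175   0.1325   0.1000]
  [ 0.2850   0.4625   0.1150]
  [ 0.3525   0.3000   0.5775]
(I − A)⁻¹ = adj(I−A) / det(I−A) ≈
  [   1.6687     0.4272     0.3225]
  [   0.9190     1.4913     0.3708]
  [   1.1366     0.9674     1.8622]
First solve x = (I − A)⁻¹ d = adj(I−A)·d / det(I−A); in particular x_2 = (0.2850·280 + 0.4625·320 + 0.1150·120) / 0.310125 = 241.60 / 0.310125 ≈ 779.0407.
Intermediate flow from 1 to 2: z_12 = a_12 · x_2 = 0.15 × 241.60 / 0.310125 = 36.24 / 0.310125 ≈ 116.86.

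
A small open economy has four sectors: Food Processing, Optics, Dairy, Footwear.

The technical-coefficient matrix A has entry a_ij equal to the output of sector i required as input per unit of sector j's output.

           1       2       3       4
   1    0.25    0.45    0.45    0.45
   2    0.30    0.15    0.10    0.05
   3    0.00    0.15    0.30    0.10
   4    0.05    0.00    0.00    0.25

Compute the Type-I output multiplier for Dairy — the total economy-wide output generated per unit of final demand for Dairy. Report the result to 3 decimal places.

I − A =
  [   0.75    -0.45    -0.45    -0.45]
  [  -0.30     0.85    -0.10    -0.05]
  [   0.00    -0.15     0.70    -0.10]
  [  -0.05     0.00     0.00     0.75]
Compute the cofactors C_ij = (−1)^(i+j)·(3×3 minor ij) of I−A; the adjugate is their transpose:
adj(I−A) = Cᵀ =
  [ 0.435000   0.286875   0.320625   0.322875]
  [ 0.159750   0.375750   0.156375   0.141750]
  [ 0.038375   0.083250   0.356625   0.076125]
  [ 0.029000   0.019125   0.021375   0.320250]
det(I−A) = Σ_j (I−A)_1j·C_1j = (0.75)(0.435000) + (-0.45)(0.159750) + (-0.45)(0.038375) + (-0.45)(0.029000) = 0.22404375
(I − A)⁻¹ = adj(I−A) / det(I−A) ≈
  [   1.9416     1.2804     1.4311     1.4411]
  [   0.7130     1.6771     0.6980     0.6327]
  [   0.1713     0.3716     1.5918     0.3398]
  [   0.1294     0.0854     0.0954     1.4294]
The output multiplier for sector j is the column-j sum of the Leontief inverse (I − A)⁻¹ = adj(I−A) / det(I−A).
Column 3 of adj(I−A): (0.320625, 0.156375, 0.356625, 0.021375); det(I−A) = 0.22404375.
m_3 = (0.320625 + 0.156375 + 0.356625 + 0.021375) / 0.22404375 = 0.855 / 0.22404375 ≈ 3.816.

m_3 = 3.816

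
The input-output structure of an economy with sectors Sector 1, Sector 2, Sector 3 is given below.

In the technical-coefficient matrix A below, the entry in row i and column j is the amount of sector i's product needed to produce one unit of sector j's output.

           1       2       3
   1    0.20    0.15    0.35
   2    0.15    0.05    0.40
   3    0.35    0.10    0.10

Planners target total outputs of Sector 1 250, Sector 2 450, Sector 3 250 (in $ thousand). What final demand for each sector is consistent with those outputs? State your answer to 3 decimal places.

d_1 = 45.000, d_2 = 290.000, d_3 = 92.500

I − A =
  [   0.80    -0.15    -0.35]
  [  -0.15     0.95    -0.40]
  [  -0.35    -0.10     0.90]
d = (I − A) x:
  d_1 = (+0.80)·250 + (-0.15)·450 + (-0.35)·250 = 45.000
  d_2 = (-0.15)·250 + (+0.95)·450 + (-0.40)·250 = 290.000
  d_3 = (-0.35)·250 + (-0.10)·450 + (+0.90)·250 = 92.500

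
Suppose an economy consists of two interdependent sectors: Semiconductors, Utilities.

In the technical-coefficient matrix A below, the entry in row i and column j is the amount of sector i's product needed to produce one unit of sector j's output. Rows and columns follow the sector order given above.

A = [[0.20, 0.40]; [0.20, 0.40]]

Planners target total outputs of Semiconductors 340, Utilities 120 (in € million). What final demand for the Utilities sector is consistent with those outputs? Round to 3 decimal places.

d_2 = 4.000

I − A =
  [   0.80    -0.40]
  [  -0.20     0.60]
d = (I − A) x:
  d_1 = (+0.80)·340 + (-0.40)·120 = 224.000
  d_2 = (-0.20)·340 + (+0.60)·120 = 4.000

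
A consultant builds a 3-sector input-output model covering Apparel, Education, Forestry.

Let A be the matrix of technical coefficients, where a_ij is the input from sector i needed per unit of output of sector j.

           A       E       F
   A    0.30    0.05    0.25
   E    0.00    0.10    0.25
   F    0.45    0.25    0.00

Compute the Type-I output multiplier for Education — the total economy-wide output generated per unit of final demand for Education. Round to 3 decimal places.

m_E = 1.872

I − A =
  [   0.70    -0.05    -0.25]
  [   0.00     0.90    -0.25]
  [  -0.45    -0.25     1.00]
Cofactors of I−A, C_ij = (−1)^(i+j)·(minor ij) (rows/columns in the sector order above):
  C_11 = (0.90)(1.00) − (-0.25)(-0.25) = 0.8375
  C_12 = −[(0.00)(1.00) − (-0.25)(-0.45)] = 0.1125
  C_13 = (0.00)(-0.25) − (0.90)(-0.45) = 0.4050
  C_21 = −[(-0.05)(1.00) − (-0.25)(-0.25)] = 0.1125
  C_22 = (0.70)(1.00) − (-0.25)(-0.45) = 0.5875
  C_23 = −[(0.70)(-0.25) − (-0.05)(-0.45)] = 0.1975
  C_31 = (-0.05)(-0.25) − (-0.25)(0.90) = 0.2375
  C_32 = −[(0.70)(-0.25) − (-0.25)(0.00)] = 0.1750
  C_33 = (0.70)(0.90) − (-0.05)(0.00) = 0.6300
det(I−A) = Σ_j (I−A)_1j·C_1j = (0.70)(0.8375) + (-0.05)(0.1125) + (-0.25)(0.4050) = 0.479375
adj(I−A) = Cᵀ =
  [ 0.8375   0.1125   0.2375]
  [ 0.1125   0.5875   0.1750]
  [ 0.4050   0.1975   0.6300]
(I − A)⁻¹ = adj(I−A) / det(I−A) ≈
  [   1.7471     0.2347     0.4954]
  [   0.2347     1.2256     0.3651]
  [   0.8449     0.4120     1.3142]
The output multiplier for sector j is the column-j sum of the Leontief inverse (I − A)⁻¹ = adj(I−A) / det(I−A).
Column E of adj(I−A): (0.1125, 0.5875, 0.1975); det(I−A) = 0.479375.
m_E = (0.1125 + 0.5875 + 0.1975) / 0.479375 = 0.8975 / 0.479375 ≈ 1.872.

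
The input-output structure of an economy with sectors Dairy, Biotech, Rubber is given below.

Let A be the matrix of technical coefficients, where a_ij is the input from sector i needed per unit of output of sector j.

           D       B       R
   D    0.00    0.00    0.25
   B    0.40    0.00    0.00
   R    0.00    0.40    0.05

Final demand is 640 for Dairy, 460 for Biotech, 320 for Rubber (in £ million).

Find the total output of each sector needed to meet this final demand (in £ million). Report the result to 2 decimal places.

x_D = 806.59, x_B = 782.64, x_R = 666.37

I − A =
  [   1.00     0.00    -0.25]
  [  -0.40     1.00     0.00]
  [   0.00    -0.40     0.95]
Cofactors of I−A, C_ij = (−1)^(i+j)·(minor ij) (rows/columns in the sector order above):
  C_11 = (1.00)(0.95) − (0.00)(-0.40) = 0.9500
  C_12 = −[(-0.40)(0.95) − (0.00)(0.00)] = 0.3800
  C_13 = (-0.40)(-0.40) − (1.00)(0.00) = 0.1600
  C_21 = −[(0.00)(0.95) − (-0.25)(-0.40)] = 0.1000
  C_22 = (1.00)(0.95) − (-0.25)(0.00) = 0.9500
  C_23 = −[(1.00)(-0.40) − (0.00)(0.00)] = 0.4000
  C_31 = (0.00)(0.00) − (-0.25)(1.00) = 0.2500
  C_32 = −[(1.00)(0.00) − (-0.25)(-0.40)] = 0.1000
  C_33 = (1.00)(1.00) − (0.00)(-0.40) = 1.0000
det(I−A) = Σ_j (I−A)_1j·C_1j = (1.00)(0.9500) + (0.00)(0.3800) + (-0.25)(0.1600) = 0.9100
adj(I−A) = Cᵀ =
  [ 0.9500   0.1000   0.2500]
  [ 0.3800   0.9500   0.1000]
  [ 0.1600   0.4000   1.0000]
(I − A)⁻¹ = adj(I−A) / det(I−A) ≈
  [   1.0440     0.1099     0.2747]
  [   0.4176     1.0440     0.1099]
  [   0.1758     0.4396     1.0989]
x = (I − A)⁻¹ d = adj(I−A)·d / det(I−A), with det(I−A) = 0.9100:
  x_D = (0.9500·640 + 0.1000·460 + 0.2500·320) / 0.9100 = 734.00 / 0.9100 ≈ 806.59
  x_B = (0.3800·640 + 0.9500·460 + 0.1000·320) / 0.9100 = 712.20 / 0.9100 ≈ 782.64
  x_R = (0.1600·640 + 0.4000·460 + 1.0000·320) / 0.9100 = 606.40 / 0.9100 ≈ 666.37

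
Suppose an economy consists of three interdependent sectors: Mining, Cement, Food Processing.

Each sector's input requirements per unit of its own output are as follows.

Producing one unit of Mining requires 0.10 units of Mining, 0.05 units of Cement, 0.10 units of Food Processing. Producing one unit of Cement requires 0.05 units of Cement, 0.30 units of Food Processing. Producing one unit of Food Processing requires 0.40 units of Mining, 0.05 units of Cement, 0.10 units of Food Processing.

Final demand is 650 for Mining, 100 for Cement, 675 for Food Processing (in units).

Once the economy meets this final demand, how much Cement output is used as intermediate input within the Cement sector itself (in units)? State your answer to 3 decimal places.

I − A =
  [   0.90     0.00    -0.40]
  [  -0.05     0.95    -0.05]
  [  -0.10    -0.30     0.90]
Cofactors of I−A, C_ij = (−1)^(i+j)·(minor ij) (rows/columns in the sector order above):
  C_11 = (0.95)(0.90) − (-0.05)(-0.30) = 0.8400
  C_12 = −[(-0.05)(0.90) − (-0.05)(-0.10)] = 0.0500
  C_13 = (-0.05)(-0.30) − (0.95)(-0.10) = 0.1100
  C_21 = −[(0.00)(0.90) − (-0.40)(-0.30)] = 0.1200
  C_22 = (0.90)(0.90) − (-0.40)(-0.10) = 0.7700
  C_23 = −[(0.90)(-0.30) − (0.00)(-0.10)] = 0.2700
  C_31 = (0.00)(-0.05) − (-0.40)(0.95) = 0.3800
  C_32 = −[(0.90)(-0.05) − (-0.40)(-0.05)] = 0.0650
  C_33 = (0.90)(0.95) − (0.00)(-0.05) = 0.8550
det(I−A) = Σ_j (I−A)_1j·C_1j = (0.90)(0.8400) + (0.00)(0.0500) + (-0.40)(0.1100) = 0.7120
adj(I−A) = Cᵀ =
  [ 0.8400   0.1200   0.3800]
  [ 0.0500   0.7700   0.0650]
  [ 0.1100   0.2700   0.8550]
(I − A)⁻¹ = adj(I−A) / det(I−A) ≈
  [   1.1798     0.1685     0.5337]
  [   0.0702     1.0815     0.0913]
  [   0.1545     0.3792     1.2008]
First solve x = (I − A)⁻¹ d = adj(I−A)·d / det(I−A); in particular x_C = (0.0500·650 + 0.7700·100 + 0.0650·675) / 0.7120 = 153.375 / 0.7120 ≈ 215.41433.
Intermediate flow from C to C: z_CC = a_CC · x_C = 0.05 × 153.375 / 0.7120 = 7.66875 / 0.7120 ≈ 10.771.

z_CC = 10.771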